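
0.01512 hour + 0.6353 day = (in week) 0.09085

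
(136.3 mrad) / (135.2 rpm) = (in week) 1.592e-08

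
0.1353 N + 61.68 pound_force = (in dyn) 2.745e+07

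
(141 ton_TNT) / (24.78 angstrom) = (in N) 2.381e+20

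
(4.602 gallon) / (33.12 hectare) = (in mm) 5.26e-05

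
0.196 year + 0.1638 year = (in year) 0.3598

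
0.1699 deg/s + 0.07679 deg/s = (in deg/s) 0.2467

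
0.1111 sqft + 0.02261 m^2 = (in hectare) 3.293e-06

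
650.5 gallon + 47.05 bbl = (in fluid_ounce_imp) 3.499e+05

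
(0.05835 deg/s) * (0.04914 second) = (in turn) 7.965e-06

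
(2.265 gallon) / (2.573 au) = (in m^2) 2.227e-14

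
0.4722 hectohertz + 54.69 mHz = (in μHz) 4.727e+07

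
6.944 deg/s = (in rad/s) 0.1212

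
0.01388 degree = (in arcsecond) 49.97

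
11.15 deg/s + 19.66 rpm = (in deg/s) 129.1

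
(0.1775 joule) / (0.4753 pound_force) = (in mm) 83.95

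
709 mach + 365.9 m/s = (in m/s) 2.418e+05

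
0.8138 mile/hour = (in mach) 0.001068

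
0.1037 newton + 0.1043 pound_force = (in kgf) 0.05788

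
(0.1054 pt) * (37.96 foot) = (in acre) 1.063e-07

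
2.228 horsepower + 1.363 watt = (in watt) 1663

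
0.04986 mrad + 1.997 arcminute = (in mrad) 0.6308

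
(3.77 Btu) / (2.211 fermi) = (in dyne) 1.799e+23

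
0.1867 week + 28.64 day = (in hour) 718.7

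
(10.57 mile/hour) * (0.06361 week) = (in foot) 5.964e+05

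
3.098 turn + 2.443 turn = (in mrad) 3.482e+04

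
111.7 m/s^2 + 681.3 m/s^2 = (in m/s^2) 793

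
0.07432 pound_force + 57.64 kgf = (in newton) 565.6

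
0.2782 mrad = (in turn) 4.428e-05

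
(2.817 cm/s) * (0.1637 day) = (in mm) 3.984e+05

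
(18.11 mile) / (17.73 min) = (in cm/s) 2740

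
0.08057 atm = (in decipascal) 8.164e+04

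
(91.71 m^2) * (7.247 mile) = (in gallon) 2.826e+08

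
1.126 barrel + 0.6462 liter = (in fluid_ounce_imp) 6323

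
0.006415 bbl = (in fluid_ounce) 34.49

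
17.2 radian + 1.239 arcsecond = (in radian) 17.2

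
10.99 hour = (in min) 659.4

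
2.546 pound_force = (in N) 11.33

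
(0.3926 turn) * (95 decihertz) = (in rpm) 223.8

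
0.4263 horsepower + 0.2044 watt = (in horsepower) 0.4266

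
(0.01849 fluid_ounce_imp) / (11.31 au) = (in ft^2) 3.342e-18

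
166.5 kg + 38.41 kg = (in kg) 204.9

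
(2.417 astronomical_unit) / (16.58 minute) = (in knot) 7.065e+08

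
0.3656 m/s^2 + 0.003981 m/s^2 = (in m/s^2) 0.3696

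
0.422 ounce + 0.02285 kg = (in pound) 0.07675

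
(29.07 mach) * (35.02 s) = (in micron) 3.466e+11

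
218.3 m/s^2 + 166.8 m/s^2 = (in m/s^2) 385.1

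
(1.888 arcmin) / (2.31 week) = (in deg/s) 2.252e-08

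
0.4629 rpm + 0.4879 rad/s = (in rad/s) 0.5364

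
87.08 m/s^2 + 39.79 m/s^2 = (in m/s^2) 126.9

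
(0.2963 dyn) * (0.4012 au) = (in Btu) 168.6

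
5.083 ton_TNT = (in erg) 2.127e+17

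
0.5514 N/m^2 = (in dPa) 5.514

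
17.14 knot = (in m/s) 8.818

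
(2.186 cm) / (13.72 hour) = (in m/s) 4.426e-07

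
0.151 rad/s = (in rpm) 1.442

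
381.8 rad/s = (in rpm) 3646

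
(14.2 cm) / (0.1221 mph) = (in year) 8.249e-08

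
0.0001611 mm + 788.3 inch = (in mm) 2.002e+04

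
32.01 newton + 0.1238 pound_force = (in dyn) 3.256e+06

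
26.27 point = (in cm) 0.9267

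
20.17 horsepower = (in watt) 1.504e+04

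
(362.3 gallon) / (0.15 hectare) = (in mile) 5.681e-07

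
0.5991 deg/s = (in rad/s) 0.01046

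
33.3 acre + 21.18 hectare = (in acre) 85.64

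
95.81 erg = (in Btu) 9.081e-09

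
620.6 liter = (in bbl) 3.903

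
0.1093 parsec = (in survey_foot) 1.107e+16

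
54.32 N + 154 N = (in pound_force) 46.83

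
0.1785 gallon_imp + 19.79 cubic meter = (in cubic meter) 19.79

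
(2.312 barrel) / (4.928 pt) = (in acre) 0.05225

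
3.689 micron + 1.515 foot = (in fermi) 4.618e+14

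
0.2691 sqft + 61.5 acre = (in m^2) 2.489e+05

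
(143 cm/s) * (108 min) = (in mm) 9.266e+06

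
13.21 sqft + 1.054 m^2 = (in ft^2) 24.56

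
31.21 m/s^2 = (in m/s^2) 31.21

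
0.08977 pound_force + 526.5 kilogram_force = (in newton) 5164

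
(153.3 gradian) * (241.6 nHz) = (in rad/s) 5.818e-07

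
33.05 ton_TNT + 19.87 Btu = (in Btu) 1.311e+08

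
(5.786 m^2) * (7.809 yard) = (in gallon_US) 1.091e+04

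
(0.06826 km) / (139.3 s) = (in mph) 1.096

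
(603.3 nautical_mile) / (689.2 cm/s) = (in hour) 45.03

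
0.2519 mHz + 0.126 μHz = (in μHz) 252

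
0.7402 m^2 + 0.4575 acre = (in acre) 0.4577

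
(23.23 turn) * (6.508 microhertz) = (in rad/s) 0.0009499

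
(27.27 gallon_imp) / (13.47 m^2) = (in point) 26.09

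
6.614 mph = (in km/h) 10.64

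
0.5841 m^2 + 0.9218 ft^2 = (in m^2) 0.6697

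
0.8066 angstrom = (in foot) 2.646e-10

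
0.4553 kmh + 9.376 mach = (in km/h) 1.149e+04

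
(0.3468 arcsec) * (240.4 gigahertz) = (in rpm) 3.86e+06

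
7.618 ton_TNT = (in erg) 3.187e+17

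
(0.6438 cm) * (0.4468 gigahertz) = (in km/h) 1.036e+07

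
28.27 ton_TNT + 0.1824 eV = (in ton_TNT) 28.27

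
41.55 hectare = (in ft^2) 4.472e+06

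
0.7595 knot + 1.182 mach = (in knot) 783.1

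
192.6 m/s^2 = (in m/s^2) 192.6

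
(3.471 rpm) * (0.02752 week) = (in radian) 6050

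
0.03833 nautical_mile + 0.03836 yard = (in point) 2.013e+05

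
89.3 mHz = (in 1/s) 0.0893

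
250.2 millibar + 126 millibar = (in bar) 0.3762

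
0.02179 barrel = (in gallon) 0.9152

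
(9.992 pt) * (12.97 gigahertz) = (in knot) 8.887e+07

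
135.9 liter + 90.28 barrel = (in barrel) 91.13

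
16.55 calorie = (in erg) 6.925e+08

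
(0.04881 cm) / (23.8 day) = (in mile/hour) 5.31e-10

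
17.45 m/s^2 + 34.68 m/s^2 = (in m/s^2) 52.13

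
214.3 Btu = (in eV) 1.411e+24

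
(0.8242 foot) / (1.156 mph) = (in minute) 0.008102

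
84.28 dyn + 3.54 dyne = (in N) 0.0008782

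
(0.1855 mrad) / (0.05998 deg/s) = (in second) 0.1772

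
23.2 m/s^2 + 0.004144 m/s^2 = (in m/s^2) 23.2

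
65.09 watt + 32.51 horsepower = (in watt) 2.431e+04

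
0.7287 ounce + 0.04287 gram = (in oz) 0.7302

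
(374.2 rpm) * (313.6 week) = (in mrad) 7.432e+12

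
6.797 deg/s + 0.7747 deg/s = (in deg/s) 7.572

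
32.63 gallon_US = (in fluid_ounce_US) 4177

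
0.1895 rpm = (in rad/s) 0.01984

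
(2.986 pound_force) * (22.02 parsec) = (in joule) 9.025e+18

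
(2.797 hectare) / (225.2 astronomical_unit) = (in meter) 8.302e-10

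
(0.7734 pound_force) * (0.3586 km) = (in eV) 7.7e+21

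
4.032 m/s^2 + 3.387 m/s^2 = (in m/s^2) 7.419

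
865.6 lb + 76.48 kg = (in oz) 1.655e+04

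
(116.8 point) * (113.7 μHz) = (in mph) 1.048e-05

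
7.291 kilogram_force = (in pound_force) 16.07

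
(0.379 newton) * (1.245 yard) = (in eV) 2.693e+18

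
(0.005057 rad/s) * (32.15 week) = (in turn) 1.565e+04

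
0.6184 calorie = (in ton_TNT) 6.184e-10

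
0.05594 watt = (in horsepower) 7.502e-05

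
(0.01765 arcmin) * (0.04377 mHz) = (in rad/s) 2.247e-10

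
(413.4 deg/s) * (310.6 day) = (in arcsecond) 3.994e+13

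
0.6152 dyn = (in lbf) 1.383e-06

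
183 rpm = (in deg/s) 1098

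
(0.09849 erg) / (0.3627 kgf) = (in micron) 0.002769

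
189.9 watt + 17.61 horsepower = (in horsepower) 17.86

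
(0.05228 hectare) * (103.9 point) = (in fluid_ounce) 6.48e+05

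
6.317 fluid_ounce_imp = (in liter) 0.1795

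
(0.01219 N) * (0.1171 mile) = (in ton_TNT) 5.491e-10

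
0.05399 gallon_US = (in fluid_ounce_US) 6.911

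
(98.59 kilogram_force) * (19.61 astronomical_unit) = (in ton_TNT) 6.779e+05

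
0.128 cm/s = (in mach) 3.759e-06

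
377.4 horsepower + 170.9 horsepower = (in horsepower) 548.3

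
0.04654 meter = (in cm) 4.654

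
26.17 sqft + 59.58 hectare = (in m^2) 5.958e+05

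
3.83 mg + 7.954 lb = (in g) 3608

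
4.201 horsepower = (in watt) 3133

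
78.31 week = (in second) 4.736e+07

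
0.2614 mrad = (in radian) 0.0002614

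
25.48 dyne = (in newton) 0.0002548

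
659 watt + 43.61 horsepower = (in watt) 3.318e+04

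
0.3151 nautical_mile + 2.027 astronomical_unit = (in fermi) 3.032e+26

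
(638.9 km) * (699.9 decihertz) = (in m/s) 4.472e+07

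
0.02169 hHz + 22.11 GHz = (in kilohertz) 2.211e+07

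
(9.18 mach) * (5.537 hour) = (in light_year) 6.586e-09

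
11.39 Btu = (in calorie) 2872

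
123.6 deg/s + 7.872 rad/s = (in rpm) 95.77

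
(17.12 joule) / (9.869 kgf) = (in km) 0.0001769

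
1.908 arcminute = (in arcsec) 114.5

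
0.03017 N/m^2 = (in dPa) 0.3017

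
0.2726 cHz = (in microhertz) 2726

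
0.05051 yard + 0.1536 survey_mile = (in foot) 811.2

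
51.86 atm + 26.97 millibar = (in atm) 51.89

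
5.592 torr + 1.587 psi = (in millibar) 116.9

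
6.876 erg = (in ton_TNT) 1.643e-16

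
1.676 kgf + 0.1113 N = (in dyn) 1.655e+06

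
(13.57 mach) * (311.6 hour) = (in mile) 3.221e+06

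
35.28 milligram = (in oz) 0.001244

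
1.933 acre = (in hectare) 0.7823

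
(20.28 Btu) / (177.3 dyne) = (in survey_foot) 3.959e+07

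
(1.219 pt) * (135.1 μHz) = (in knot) 1.129e-07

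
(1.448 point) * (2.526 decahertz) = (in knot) 0.02508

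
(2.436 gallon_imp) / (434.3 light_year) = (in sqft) 2.901e-20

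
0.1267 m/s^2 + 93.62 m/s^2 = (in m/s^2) 93.75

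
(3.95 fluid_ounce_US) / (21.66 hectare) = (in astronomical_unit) 3.605e-21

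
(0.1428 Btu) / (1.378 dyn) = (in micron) 1.093e+13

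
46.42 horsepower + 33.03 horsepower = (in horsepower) 79.45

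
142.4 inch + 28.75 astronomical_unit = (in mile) 2.672e+09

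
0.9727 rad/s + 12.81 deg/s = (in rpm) 11.42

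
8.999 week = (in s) 5.443e+06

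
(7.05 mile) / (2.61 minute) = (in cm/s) 7245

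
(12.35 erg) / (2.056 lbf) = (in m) 1.35e-07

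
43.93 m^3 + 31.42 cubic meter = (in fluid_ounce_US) 2.548e+06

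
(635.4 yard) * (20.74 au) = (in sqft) 1.94e+16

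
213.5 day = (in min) 3.074e+05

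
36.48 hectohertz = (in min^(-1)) 2.189e+05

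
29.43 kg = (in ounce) 1038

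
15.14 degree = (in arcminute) 908.4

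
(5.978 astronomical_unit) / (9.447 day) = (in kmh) 3.944e+06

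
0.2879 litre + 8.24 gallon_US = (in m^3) 0.03148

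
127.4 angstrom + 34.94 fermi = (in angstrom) 127.4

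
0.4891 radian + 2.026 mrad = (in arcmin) 1688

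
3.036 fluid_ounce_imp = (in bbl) 0.0005426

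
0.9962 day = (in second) 8.607e+04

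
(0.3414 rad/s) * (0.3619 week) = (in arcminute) 2.569e+08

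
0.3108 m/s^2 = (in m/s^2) 0.3108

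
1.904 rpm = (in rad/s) 0.1994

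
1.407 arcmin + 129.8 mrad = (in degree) 7.46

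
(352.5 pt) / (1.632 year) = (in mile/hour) 5.405e-09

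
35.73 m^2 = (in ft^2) 384.6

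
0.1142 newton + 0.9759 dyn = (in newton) 0.1142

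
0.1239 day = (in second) 1.07e+04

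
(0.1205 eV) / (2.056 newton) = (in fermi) 9.39e-06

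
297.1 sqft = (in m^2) 27.6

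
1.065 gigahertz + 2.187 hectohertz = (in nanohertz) 1.065e+18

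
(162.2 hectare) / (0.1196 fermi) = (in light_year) 1.433e+06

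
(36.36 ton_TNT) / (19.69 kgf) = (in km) 7.879e+05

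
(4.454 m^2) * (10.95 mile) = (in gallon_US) 2.073e+07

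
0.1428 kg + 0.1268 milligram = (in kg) 0.1428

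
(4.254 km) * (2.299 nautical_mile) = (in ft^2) 1.95e+08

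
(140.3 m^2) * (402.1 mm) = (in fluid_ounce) 1.908e+06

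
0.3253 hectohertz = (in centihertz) 3253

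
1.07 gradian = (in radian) 0.01681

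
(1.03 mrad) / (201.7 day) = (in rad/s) 5.91e-11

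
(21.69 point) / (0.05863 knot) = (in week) 4.195e-07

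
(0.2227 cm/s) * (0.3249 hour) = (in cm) 260.5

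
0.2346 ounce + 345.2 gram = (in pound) 0.7757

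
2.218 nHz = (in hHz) 2.218e-11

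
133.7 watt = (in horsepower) 0.1793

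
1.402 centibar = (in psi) 0.2033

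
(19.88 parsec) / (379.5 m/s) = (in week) 2.673e+09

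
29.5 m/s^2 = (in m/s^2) 29.5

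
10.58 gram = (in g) 10.58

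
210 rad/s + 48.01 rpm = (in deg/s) 1.232e+04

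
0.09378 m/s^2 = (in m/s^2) 0.09378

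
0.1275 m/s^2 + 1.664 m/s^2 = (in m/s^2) 1.791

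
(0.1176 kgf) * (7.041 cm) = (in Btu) 7.696e-05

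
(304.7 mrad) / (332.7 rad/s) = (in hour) 2.544e-07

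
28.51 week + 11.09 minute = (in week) 28.51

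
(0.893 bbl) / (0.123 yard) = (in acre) 0.0003119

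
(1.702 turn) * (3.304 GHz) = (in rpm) 3.374e+11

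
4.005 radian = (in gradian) 255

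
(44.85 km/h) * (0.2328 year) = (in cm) 9.146e+09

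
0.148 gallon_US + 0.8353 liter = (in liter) 1.396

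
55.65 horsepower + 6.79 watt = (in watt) 4.15e+04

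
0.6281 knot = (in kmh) 1.163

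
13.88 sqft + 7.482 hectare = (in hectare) 7.482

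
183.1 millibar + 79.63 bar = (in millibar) 7.981e+04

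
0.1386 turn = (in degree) 49.9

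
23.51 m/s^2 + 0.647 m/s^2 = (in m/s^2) 24.16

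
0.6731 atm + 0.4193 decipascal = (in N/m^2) 6.82e+04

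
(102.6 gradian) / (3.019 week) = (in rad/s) 8.827e-07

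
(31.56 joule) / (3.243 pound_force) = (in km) 0.002188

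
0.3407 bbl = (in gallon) 14.31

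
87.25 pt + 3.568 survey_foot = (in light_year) 1.182e-16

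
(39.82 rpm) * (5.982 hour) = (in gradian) 5.717e+06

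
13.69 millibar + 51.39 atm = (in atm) 51.4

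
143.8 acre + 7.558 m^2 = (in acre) 143.8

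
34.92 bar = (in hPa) 3.492e+04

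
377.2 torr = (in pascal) 5.029e+04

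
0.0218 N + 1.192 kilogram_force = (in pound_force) 2.633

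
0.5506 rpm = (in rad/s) 0.05766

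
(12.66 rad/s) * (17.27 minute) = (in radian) 1.312e+04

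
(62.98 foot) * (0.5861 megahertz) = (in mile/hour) 2.517e+07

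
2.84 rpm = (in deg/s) 17.04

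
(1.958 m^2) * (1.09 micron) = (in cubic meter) 2.134e-06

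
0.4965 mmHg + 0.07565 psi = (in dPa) 5878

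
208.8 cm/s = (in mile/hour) 4.671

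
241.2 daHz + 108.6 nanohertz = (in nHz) 2.412e+12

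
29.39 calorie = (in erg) 1.23e+09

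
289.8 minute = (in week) 0.02875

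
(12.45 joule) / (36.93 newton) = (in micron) 3.371e+05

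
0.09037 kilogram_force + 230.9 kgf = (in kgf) 231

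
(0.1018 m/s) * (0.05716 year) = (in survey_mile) 114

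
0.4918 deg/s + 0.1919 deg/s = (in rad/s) 0.01193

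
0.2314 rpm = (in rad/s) 0.02423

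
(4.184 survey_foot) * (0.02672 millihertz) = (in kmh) 0.0001227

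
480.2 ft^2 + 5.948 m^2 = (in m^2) 50.56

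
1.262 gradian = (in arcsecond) 4089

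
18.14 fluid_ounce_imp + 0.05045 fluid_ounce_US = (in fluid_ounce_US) 17.48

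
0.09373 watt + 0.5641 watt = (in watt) 0.6578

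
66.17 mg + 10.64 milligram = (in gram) 0.07681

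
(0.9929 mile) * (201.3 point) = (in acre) 0.02804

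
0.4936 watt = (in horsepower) 0.0006619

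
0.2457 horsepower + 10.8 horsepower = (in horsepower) 11.05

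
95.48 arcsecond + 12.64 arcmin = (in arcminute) 14.23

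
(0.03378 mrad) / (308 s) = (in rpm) 1.047e-06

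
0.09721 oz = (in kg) 0.002756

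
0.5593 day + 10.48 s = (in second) 4.833e+04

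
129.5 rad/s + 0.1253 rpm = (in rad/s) 129.5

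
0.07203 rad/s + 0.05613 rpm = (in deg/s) 4.464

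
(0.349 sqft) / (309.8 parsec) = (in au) 2.267e-32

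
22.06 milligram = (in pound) 4.863e-05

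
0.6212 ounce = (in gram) 17.61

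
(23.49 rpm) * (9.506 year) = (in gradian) 4.695e+10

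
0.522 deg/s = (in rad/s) 0.009111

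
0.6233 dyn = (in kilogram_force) 6.356e-07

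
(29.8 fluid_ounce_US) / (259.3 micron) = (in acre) 0.0008398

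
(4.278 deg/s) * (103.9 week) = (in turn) 7.467e+05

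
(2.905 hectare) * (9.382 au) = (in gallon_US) 1.077e+19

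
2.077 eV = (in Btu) 3.154e-22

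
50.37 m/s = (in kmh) 181.3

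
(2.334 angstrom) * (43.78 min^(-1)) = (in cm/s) 1.703e-08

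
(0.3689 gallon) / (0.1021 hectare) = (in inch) 5.385e-05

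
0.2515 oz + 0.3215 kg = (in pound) 0.7245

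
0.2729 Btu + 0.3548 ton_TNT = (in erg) 1.484e+16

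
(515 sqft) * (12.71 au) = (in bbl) 5.722e+14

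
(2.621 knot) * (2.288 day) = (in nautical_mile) 143.9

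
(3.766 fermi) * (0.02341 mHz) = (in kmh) 3.174e-19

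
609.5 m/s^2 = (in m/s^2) 609.5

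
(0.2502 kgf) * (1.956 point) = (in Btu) 1.605e-06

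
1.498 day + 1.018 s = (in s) 1.294e+05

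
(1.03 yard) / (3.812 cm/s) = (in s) 24.71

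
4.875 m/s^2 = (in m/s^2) 4.875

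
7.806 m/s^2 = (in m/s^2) 7.806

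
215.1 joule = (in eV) 1.343e+21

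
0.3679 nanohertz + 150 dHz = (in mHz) 1.5e+04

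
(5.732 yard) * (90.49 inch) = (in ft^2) 129.7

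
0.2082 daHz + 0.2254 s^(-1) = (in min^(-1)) 138.4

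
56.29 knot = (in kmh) 104.2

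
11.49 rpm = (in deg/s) 68.94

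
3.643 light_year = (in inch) 1.357e+18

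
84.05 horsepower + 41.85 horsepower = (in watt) 9.388e+04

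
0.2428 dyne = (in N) 2.428e-06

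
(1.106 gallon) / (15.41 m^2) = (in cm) 0.02717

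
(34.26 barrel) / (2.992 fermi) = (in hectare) 1.82e+11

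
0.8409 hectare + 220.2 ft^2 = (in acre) 2.083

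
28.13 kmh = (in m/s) 7.814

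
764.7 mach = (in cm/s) 2.604e+07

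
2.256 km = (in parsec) 7.311e-14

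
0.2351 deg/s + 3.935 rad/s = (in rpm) 37.62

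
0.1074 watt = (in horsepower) 0.000144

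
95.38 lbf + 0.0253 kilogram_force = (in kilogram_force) 43.29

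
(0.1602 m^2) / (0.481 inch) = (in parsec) 4.249e-16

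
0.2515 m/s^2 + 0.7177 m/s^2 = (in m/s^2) 0.9692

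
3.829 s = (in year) 1.214e-07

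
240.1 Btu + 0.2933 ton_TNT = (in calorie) 2.934e+08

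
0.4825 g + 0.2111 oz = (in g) 6.467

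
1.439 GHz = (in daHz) 1.439e+08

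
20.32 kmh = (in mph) 12.63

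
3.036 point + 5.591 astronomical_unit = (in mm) 8.364e+14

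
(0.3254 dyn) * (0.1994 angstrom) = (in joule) 6.488e-17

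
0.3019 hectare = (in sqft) 3.25e+04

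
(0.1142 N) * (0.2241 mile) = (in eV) 2.571e+20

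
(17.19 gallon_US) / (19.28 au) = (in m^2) 2.256e-14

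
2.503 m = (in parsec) 8.112e-17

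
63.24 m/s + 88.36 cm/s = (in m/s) 64.12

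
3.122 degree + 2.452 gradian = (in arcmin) 319.7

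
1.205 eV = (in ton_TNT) 4.614e-29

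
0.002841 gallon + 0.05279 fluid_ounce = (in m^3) 1.232e-05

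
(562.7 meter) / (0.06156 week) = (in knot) 0.02938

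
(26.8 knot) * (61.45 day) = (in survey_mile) 4.548e+04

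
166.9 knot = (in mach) 0.2522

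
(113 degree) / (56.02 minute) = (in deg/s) 0.03362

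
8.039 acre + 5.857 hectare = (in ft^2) 9.806e+05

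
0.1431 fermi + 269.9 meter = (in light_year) 2.853e-14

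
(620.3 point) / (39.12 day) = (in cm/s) 6.474e-06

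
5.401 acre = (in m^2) 2.186e+04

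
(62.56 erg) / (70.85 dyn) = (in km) 8.83e-06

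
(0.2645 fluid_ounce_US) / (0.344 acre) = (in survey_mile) 3.491e-12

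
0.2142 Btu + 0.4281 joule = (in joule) 226.4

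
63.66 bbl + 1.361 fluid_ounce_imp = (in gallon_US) 2674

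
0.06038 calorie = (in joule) 0.2526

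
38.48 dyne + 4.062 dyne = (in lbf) 9.564e-05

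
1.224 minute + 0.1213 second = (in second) 73.56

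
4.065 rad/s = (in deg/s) 232.9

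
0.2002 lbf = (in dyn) 8.905e+04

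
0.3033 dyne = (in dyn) 0.3033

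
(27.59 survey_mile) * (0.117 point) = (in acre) 0.0004529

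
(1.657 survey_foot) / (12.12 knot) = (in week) 1.339e-07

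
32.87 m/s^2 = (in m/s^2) 32.87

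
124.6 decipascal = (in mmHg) 0.09346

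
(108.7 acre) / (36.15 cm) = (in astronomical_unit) 8.134e-06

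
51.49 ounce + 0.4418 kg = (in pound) 4.192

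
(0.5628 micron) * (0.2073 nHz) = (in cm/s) 1.167e-14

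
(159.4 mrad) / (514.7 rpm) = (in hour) 8.215e-07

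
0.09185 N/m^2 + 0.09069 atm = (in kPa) 9.189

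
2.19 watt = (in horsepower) 0.002937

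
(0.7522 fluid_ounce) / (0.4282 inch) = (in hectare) 2.045e-07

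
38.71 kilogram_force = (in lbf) 85.34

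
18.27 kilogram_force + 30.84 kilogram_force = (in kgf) 49.11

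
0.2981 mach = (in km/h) 365.4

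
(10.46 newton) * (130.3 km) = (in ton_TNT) 0.0003258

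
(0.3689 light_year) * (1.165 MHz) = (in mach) 1.194e+19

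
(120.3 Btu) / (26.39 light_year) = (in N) 5.084e-13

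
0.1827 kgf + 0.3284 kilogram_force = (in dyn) 5.012e+05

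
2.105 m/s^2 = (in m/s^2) 2.105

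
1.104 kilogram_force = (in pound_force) 2.434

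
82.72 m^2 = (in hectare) 0.008272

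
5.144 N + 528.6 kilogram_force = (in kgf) 529.1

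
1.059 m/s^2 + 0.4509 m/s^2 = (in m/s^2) 1.51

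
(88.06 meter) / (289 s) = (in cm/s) 30.47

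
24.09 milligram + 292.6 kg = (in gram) 2.926e+05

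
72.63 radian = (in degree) 4161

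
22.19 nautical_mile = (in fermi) 4.11e+19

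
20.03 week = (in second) 1.211e+07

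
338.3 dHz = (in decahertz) 3.383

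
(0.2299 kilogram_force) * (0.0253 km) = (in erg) 5.704e+08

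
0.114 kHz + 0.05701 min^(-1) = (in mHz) 1.14e+05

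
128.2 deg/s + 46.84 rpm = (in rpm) 68.21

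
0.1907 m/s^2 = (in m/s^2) 0.1907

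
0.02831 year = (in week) 1.476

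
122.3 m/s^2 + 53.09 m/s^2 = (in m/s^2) 175.4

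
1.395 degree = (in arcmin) 83.7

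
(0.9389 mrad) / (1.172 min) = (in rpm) 0.0001275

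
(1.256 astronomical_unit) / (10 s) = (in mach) 5.518e+07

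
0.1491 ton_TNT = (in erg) 6.238e+15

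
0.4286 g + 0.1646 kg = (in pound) 0.3638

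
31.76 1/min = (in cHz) 52.93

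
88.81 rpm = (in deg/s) 532.9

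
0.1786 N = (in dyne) 1.786e+04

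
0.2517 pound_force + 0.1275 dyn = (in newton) 1.12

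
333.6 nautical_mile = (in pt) 1.751e+09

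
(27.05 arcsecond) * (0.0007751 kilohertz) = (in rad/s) 0.0001016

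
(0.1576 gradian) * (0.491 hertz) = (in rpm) 0.01161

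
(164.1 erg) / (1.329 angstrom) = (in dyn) 1.235e+10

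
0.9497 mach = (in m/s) 323.4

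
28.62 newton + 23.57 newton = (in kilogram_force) 5.322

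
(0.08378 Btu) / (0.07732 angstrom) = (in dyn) 1.143e+18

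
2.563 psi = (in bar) 0.1767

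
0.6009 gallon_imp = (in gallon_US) 0.7217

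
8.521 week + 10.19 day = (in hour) 1676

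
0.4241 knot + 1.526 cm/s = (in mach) 0.0006856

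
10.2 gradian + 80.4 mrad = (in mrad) 240.6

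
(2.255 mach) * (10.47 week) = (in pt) 1.378e+13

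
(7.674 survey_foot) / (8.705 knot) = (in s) 0.5223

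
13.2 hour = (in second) 4.752e+04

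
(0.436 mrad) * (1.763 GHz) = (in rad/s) 7.687e+05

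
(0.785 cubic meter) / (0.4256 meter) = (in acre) 0.0004558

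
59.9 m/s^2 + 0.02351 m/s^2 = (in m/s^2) 59.92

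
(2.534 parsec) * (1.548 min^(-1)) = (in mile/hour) 4.513e+15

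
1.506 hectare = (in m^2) 1.506e+04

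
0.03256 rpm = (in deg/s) 0.1954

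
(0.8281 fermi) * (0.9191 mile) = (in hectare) 1.225e-16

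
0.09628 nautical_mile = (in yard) 195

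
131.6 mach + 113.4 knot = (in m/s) 4.487e+04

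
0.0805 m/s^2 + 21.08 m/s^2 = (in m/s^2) 21.16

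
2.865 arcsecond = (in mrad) 0.01389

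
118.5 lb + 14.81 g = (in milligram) 5.377e+07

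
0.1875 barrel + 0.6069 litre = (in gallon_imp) 6.691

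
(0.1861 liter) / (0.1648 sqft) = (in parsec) 3.939e-19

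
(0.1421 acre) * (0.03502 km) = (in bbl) 1.267e+05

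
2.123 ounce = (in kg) 0.06019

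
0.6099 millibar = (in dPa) 609.9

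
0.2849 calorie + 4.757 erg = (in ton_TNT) 2.849e-10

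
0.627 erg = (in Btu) 5.943e-11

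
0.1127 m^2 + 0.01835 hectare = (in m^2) 183.6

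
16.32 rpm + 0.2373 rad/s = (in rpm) 18.59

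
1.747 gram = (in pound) 0.003851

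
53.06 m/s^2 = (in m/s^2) 53.06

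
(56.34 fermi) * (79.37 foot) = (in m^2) 1.363e-12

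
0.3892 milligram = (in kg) 3.892e-07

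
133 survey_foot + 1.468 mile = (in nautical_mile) 1.298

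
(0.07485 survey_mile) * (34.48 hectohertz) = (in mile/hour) 9.291e+05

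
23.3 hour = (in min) 1398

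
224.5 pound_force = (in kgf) 101.8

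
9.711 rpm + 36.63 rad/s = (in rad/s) 37.65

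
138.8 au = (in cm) 2.076e+15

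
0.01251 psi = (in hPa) 0.8625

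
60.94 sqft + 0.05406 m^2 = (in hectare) 0.0005716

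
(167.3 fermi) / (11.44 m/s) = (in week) 2.418e-20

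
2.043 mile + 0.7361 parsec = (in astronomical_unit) 1.518e+05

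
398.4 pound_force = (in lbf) 398.4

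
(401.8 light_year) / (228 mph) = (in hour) 1.036e+13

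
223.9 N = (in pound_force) 50.33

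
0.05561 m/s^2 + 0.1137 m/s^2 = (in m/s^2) 0.1693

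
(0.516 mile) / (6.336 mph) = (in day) 0.003393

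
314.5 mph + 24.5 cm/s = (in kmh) 507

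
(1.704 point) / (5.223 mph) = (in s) 0.0002575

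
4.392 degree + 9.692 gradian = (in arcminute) 786.9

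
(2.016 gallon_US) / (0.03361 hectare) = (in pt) 0.06436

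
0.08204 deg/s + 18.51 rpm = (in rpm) 18.52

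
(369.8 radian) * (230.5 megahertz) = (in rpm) 8.14e+11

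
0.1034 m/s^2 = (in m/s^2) 0.1034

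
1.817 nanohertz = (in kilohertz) 1.817e-12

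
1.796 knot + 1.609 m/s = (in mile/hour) 5.666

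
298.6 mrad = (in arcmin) 1027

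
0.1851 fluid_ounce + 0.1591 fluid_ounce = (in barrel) 6.403e-05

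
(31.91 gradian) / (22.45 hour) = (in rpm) 5.922e-05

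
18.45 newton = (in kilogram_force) 1.881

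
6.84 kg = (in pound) 15.08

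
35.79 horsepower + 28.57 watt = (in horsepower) 35.83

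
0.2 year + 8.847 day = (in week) 11.69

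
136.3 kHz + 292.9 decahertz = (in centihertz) 1.392e+07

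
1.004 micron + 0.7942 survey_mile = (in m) 1278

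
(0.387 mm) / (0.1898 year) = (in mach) 1.899e-13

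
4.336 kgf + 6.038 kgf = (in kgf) 10.37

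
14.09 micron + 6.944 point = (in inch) 0.097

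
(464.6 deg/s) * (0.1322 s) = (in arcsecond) 2.211e+05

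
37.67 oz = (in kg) 1.068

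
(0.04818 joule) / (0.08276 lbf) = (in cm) 13.09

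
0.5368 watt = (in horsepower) 0.0007199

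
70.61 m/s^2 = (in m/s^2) 70.61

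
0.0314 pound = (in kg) 0.01424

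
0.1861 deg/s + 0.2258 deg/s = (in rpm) 0.06865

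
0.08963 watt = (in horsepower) 0.0001202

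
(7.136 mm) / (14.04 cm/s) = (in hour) 1.412e-05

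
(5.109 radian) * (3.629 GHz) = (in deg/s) 1.062e+12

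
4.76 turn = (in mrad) 2.991e+04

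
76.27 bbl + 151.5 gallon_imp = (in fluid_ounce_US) 4.333e+05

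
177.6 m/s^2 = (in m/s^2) 177.6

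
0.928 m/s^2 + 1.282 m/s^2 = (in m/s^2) 2.21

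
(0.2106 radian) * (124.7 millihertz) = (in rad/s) 0.02626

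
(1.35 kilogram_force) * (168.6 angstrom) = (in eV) 1.393e+12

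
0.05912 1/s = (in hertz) 0.05912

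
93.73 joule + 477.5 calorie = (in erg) 2.092e+10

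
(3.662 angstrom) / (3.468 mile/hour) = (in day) 2.734e-15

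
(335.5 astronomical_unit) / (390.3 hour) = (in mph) 7.99e+07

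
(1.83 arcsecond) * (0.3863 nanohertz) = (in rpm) 3.273e-14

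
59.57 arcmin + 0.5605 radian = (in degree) 33.11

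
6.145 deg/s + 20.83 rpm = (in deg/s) 131.1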